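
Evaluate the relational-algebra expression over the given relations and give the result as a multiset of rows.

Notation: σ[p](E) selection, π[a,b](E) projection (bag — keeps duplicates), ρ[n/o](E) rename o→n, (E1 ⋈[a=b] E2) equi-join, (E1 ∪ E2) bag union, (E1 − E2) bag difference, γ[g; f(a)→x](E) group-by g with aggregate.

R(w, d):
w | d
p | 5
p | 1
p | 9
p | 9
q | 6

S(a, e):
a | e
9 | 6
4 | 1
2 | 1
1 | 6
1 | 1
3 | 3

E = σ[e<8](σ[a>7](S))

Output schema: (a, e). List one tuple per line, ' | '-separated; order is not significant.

Per-node cardinality:
  S → 6
  σ[a>7](S) → 1
  σ[e<8](σ[a>7](S)) → 1

== RESULT ==
a | e
9 | 6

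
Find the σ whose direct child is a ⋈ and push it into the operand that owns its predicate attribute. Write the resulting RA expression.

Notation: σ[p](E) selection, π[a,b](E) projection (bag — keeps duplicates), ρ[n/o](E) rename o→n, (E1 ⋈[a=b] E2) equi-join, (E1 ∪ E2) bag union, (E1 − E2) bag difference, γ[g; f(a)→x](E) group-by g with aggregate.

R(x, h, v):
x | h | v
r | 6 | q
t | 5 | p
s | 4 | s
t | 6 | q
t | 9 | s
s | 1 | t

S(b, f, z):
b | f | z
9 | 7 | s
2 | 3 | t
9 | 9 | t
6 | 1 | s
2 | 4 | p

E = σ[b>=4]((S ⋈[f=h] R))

σ filters on b, owned by the left side.
E' = (σ[b>=4](S) ⋈[f=h] R)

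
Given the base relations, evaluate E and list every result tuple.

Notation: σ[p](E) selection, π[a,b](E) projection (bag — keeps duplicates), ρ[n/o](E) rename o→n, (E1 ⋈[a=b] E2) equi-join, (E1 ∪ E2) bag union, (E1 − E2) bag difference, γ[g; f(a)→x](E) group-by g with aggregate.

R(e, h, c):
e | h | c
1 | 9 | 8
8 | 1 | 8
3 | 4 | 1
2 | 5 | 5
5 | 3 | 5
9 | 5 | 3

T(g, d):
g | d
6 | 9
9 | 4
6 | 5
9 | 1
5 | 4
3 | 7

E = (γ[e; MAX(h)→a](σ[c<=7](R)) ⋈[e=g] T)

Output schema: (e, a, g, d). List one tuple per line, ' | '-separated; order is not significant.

Per-node cardinality:
  R → 6
  σ[c<=7](R) → 4
  γ[e; MAX(h)→a](σ[c<=7](R)) → 4
  T → 6
  (γ[e; MAX(h)→a](σ[c<=7](R)) ⋈[e=g] T) → 4

== RESULT ==
e | a | g | d
3 | 4 | 3 | 7
5 | 3 | 5 | 4
9 | 5 | 9 | 1
9 | 5 | 9 | 4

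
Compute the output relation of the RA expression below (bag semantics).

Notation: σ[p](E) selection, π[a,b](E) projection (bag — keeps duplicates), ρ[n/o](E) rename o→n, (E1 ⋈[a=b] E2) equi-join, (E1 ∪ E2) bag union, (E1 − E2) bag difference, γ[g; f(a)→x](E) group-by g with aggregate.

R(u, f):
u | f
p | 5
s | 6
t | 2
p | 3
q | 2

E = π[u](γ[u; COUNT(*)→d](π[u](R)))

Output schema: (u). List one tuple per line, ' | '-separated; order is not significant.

Stepwise |·|:
  R → 5
  π[u](R) → 5
  γ[u; COUNT(*)→d](π[u](R)) → 4
  π[u](γ[u; COUNT(*)→d](π[u](R))) → 4

== RESULT ==
u
p
q
s
t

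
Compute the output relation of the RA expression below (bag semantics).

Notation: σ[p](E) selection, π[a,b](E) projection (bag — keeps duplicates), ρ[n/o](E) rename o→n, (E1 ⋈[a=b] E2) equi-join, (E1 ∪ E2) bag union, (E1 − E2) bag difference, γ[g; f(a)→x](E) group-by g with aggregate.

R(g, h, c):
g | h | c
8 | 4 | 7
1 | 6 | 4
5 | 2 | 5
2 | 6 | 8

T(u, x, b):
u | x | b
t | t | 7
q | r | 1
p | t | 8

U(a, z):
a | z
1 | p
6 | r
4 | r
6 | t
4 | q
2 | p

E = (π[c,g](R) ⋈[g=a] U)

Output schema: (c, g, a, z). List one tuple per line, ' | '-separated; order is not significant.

Row counts bottom-up:
  R → 4
  π[c,g](R) → 4
  U → 6
  (π[c,g](R) ⋈[g=a] U) → 2

== RESULT ==
c | g | a | z
4 | 1 | 1 | p
8 | 2 | 2 | p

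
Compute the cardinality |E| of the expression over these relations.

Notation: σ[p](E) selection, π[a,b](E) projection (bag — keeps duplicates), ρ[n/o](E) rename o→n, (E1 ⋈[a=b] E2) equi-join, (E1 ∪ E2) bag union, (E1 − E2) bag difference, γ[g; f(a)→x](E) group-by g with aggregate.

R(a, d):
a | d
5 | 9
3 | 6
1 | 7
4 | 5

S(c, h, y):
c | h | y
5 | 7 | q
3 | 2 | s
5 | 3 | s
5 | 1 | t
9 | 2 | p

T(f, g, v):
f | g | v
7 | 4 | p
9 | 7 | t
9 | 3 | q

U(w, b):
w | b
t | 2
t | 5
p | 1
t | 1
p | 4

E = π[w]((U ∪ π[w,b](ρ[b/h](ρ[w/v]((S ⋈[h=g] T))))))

Subexpression sizes:
  U → 5
  S → 5
  T → 3
  (S ⋈[h=g] T) → 2
  ρ[w/v]((S ⋈[h=g] T)) → 2
  ρ[b/h](ρ[w/v]((S ⋈[h=g] T))) → 2
  π[w,b](ρ[b/h](ρ[w/v]((S ⋈[h=g] T)))) → 2
  (U ∪ π[w,b](ρ[b/h](ρ[w/v]((S ⋈[h=g] T))))) → 7
  π[w]((U ∪ π[w,b](ρ[b/h](ρ[w/v]((S ⋈[h=g] T)))))) → 7

|E| = 7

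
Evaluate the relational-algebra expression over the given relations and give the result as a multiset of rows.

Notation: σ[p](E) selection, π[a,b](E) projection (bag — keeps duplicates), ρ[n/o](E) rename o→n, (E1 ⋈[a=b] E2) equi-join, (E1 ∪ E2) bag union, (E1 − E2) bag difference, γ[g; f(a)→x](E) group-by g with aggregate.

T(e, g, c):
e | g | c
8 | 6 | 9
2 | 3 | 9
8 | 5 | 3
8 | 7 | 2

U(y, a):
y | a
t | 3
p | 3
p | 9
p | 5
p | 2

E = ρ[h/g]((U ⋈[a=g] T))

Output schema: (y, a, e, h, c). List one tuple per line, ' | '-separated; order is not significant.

Row counts bottom-up:
  U → 5
  T → 4
  (U ⋈[a=g] T) → 3
  ρ[h/g]((U ⋈[a=g] T)) → 3

== RESULT ==
y | a | e | h | c
p | 3 | 2 | 3 | 9
p | 5 | 8 | 5 | 3
t | 3 | 2 | 3 | 9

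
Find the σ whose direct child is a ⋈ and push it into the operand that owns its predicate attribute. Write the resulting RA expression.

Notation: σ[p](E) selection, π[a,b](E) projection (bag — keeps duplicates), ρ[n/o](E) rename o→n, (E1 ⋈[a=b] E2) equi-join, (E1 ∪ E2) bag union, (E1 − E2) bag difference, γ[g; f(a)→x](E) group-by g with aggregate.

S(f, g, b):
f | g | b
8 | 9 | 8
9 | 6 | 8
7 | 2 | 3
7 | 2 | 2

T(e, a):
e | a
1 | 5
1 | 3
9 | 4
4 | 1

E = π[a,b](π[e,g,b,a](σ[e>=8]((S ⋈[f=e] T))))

σ filters on e, owned by the right side.
E' = π[a,b](π[e,g,b,a]((S ⋈[f=e] σ[e>=8](T))))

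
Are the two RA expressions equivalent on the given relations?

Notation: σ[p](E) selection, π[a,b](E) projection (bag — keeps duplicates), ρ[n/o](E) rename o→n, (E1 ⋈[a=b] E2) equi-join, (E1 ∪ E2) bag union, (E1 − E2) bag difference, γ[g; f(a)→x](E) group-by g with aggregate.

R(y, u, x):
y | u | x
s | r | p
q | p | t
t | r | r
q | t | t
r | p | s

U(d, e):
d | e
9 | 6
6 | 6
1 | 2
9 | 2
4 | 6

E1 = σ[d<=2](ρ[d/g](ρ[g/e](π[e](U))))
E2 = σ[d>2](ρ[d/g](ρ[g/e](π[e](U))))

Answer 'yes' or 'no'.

E1 subexpression sizes:
  U → 5
  π[e](U) → 5
  ρ[g/e](π[e](U)) → 5
  ρ[d/g](ρ[g/e](π[e](U))) → 5
  σ[d<=2](ρ[d/g](ρ[g/e](π[e](U)))) → 2
E2 subexpression sizes:
  U → 5
  π[e](U) → 5
  ρ[g/e](π[e](U)) → 5
  ρ[d/g](ρ[g/e](π[e](U))) → 5
  σ[d>2](ρ[d/g](ρ[g/e](π[e](U)))) → 3

E1 result:
d
2
2
E2 result:
d
6
6
6
Witness: (6,) appears 0× in E1 but 3× in E2.

no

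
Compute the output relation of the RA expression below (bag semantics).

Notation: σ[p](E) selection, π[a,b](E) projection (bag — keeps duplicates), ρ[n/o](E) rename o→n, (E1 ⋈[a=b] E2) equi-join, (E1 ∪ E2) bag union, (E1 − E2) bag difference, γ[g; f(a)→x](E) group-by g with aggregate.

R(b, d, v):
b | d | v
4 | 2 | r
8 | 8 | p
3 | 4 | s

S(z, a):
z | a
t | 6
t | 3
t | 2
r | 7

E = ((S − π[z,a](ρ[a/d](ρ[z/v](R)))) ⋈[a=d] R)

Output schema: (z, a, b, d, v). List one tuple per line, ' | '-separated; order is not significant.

Row counts bottom-up:
  S → 4
  R → 3
  ρ[z/v](R) → 3
  ρ[a/d](ρ[z/v](R)) → 3
  π[z,a](ρ[a/d](ρ[z/v](R))) → 3
  (S − π[z,a](ρ[a/d](ρ[z/v](R)))) → 4
  R → 3
  ((S − π[z,a](ρ[a/d](ρ[z/v](R)))) ⋈[a=d] R) → 1

== RESULT ==
z | a | b | d | v
t | 2 | 4 | 2 | r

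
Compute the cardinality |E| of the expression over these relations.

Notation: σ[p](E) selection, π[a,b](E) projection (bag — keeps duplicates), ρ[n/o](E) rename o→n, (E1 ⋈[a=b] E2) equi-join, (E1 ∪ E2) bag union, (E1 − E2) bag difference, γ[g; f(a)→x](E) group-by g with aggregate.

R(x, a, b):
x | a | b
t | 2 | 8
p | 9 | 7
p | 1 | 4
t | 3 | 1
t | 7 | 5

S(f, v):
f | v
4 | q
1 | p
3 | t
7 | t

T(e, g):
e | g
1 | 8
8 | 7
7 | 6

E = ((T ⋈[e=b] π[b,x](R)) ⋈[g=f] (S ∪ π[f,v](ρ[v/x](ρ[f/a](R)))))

Stepwise |·|:
  T → 3
  R → 5
  π[b,x](R) → 5
  (T ⋈[e=b] π[b,x](R)) → 3
  S → 4
  R → 5
  ρ[f/a](R) → 5
  ρ[v/x](ρ[f/a](R)) → 5
  π[f,v](ρ[v/x](ρ[f/a](R))) → 5
  (S ∪ π[f,v](ρ[v/x](ρ[f/a](R)))) → 9
  ((T ⋈[e=b] π[b,x](R)) ⋈[g=f] (S ∪ π[f,v](ρ[v/x](ρ[f/a](R))))) → 2

|E| = 2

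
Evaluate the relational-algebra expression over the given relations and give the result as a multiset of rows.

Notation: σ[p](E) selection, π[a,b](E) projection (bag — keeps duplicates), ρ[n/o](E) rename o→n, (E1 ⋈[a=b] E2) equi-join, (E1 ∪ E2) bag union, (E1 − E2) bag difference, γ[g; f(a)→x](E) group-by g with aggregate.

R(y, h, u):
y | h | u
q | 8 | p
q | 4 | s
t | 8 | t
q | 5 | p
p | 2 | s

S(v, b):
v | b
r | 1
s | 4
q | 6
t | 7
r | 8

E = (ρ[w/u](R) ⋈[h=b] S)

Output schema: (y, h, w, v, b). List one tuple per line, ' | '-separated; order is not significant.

Per-node cardinality:
  R → 5
  ρ[w/u](R) → 5
  S → 5
  (ρ[w/u](R) ⋈[h=b] S) → 3

== RESULT ==
y | h | w | v | b
q | 4 | s | s | 4
q | 8 | p | r | 8
t | 8 | t | r | 8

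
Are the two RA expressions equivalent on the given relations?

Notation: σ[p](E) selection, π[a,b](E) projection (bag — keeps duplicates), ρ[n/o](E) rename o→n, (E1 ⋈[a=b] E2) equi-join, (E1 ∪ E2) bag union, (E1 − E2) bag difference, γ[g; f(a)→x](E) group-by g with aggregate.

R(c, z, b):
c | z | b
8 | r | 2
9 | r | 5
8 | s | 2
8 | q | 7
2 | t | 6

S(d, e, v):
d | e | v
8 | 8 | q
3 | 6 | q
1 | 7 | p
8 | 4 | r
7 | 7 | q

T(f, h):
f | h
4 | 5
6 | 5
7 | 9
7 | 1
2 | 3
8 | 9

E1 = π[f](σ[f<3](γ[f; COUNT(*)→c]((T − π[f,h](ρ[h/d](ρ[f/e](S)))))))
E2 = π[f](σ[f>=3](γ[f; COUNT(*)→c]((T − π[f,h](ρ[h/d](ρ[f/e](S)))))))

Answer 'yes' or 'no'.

E1 stepwise |·|:
  T → 6
  S → 5
  ρ[f/e](S) → 5
  ρ[h/d](ρ[f/e](S)) → 5
  π[f,h](ρ[h/d](ρ[f/e](S))) → 5
  (T − π[f,h](ρ[h/d](ρ[f/e](S)))) → 5
  γ[f; COUNT(*)→c]((T − π[f,h](ρ[h/d](ρ[f/e](S))))) → 5
  σ[f<3](γ[f; COUNT(*)→c]((T − π[f,h](ρ[h/d](ρ[f/e](S)))))) → 1
  π[f](σ[f<3](γ[f; COUNT(*)→c]((T − π[f,h](ρ[h/d](ρ[f/e](S))))))) → 1
E2 stepwise |·|:
  T → 6
  S → 5
  ρ[f/e](S) → 5
  ρ[h/d](ρ[f/e](S)) → 5
  π[f,h](ρ[h/d](ρ[f/e](S))) → 5
  (T − π[f,h](ρ[h/d](ρ[f/e](S)))) → 5
  γ[f; COUNT(*)→c]((T − π[f,h](ρ[h/d](ρ[f/e](S))))) → 5
  σ[f>=3](γ[f; COUNT(*)→c]((T − π[f,h](ρ[h/d](ρ[f/e](S)))))) → 4
  π[f](σ[f>=3](γ[f; COUNT(*)→c]((T − π[f,h](ρ[h/d](ρ[f/e](S))))))) → 4

E1 result:
f
2
E2 result:
f
4
6
7
8
Witness: (6,) appears 0× in E1 but 1× in E2.

no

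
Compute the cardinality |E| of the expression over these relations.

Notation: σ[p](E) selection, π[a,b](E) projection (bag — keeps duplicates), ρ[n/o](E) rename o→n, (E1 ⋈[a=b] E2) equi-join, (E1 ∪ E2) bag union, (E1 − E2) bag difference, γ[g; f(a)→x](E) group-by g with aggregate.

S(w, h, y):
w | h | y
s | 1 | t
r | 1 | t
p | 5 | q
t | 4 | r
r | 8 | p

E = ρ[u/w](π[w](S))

Subexpression sizes:
  S → 5
  π[w](S) → 5
  ρ[u/w](π[w](S)) → 5

|E| = 5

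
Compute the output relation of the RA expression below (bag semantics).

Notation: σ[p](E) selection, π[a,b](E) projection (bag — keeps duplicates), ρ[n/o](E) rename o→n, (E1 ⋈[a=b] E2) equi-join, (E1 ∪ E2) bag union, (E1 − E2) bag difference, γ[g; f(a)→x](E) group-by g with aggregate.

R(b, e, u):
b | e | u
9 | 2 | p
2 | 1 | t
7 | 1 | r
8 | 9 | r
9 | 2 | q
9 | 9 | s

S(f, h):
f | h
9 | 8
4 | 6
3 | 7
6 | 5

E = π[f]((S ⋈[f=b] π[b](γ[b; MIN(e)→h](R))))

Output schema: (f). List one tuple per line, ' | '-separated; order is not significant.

Stepwise |·|:
  S → 4
  R → 6
  γ[b; MIN(e)→h](R) → 4
  π[b](γ[b; MIN(e)→h](R)) → 4
  (S ⋈[f=b] π[b](γ[b; MIN(e)→h](R))) → 1
  π[f]((S ⋈[f=b] π[b](γ[b; MIN(e)→h](R)))) → 1

== RESULT ==
f
9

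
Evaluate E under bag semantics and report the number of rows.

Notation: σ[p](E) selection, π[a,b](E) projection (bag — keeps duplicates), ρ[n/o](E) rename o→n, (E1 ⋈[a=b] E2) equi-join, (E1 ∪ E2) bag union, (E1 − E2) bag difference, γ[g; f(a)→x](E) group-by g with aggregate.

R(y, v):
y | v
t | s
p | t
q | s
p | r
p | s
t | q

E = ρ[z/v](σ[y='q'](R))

Row counts bottom-up:
  R → 6
  σ[y='q'](R) → 1
  ρ[z/v](σ[y='q'](R)) → 1

|E| = 1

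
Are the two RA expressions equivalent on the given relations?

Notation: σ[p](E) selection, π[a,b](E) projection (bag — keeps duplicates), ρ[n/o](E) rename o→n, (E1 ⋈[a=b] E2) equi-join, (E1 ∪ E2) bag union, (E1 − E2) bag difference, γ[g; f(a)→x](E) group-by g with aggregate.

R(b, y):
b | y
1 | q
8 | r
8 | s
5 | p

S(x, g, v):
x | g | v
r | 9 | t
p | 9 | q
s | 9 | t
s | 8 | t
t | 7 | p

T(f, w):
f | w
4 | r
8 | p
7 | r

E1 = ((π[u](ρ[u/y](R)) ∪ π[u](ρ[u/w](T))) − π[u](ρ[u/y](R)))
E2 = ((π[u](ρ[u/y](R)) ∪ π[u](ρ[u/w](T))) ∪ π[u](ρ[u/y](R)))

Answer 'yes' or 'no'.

E1 row counts bottom-up:
  R → 4
  ρ[u/y](R) → 4
  π[u](ρ[u/y](R)) → 4
  T → 3
  ρ[u/w](T) → 3
  π[u](ρ[u/w](T)) → 3
  (π[u](ρ[u/y](R)) ∪ π[u](ρ[u/w](T))) → 7
  R → 4
  ρ[u/y](R) → 4
  π[u](ρ[u/y](R)) → 4
  ((π[u](ρ[u/y](R)) ∪ π[u](ρ[u/w](T))) − π[u](ρ[u/y](R))) → 3
E2 row counts bottom-up:
  R → 4
  ρ[u/y](R) → 4
  π[u](ρ[u/y](R)) → 4
  T → 3
  ρ[u/w](T) → 3
  π[u](ρ[u/w](T)) → 3
  (π[u](ρ[u/y](R)) ∪ π[u](ρ[u/w](T))) → 7
  R → 4
  ρ[u/y](R) → 4
  π[u](ρ[u/y](R)) → 4
  ((π[u](ρ[u/y](R)) ∪ π[u](ρ[u/w](T))) ∪ π[u](ρ[u/y](R))) → 11

E1 result:
u
p
r
r
E2 result:
u
p
p
p
q
q
r
r
r
r
s
s
Witness: ('s',) appears 0× in E1 but 2× in E2.

no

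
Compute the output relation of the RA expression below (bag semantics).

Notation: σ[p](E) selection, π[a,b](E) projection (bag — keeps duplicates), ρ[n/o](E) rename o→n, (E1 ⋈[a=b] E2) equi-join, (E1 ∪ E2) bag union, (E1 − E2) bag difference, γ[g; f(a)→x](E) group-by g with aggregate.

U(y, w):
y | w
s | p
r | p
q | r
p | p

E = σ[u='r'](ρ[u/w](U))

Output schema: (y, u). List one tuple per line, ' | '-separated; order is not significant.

Subexpression sizes:
  U → 4
  ρ[u/w](U) → 4
  σ[u='r'](ρ[u/w](U)) → 1

== RESULT ==
y | u
q | r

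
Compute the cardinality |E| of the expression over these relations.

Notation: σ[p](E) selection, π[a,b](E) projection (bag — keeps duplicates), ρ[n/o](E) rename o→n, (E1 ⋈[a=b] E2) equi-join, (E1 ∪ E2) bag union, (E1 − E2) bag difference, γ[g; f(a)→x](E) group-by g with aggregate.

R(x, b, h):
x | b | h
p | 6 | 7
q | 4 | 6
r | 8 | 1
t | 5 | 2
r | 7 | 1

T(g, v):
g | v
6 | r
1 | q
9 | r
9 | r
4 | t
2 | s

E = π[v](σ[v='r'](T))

Per-node cardinality:
  T → 6
  σ[v='r'](T) → 3
  π[v](σ[v='r'](T)) → 3

|E| = 3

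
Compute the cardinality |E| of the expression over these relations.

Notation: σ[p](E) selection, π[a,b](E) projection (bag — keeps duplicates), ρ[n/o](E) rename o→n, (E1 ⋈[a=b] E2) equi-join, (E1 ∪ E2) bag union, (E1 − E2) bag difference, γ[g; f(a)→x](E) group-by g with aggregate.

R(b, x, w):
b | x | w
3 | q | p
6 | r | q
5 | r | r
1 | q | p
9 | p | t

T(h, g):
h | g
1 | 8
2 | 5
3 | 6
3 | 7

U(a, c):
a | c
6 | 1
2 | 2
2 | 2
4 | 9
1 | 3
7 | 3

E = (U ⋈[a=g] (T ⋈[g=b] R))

Subexpression sizes:
  U → 6
  T → 4
  R → 5
  (T ⋈[g=b] R) → 2
  (U ⋈[a=g] (T ⋈[g=b] R)) → 1

|E| = 1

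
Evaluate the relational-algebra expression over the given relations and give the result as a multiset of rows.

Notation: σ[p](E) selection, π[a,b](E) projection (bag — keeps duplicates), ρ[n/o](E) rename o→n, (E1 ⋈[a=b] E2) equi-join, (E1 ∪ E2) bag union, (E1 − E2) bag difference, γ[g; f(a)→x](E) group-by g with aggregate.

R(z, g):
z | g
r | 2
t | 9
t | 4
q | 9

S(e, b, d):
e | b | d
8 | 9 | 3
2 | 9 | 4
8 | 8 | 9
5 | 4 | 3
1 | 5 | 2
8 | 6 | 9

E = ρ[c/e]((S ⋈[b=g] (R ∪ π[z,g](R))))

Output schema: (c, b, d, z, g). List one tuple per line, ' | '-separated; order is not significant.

Stepwise |·|:
  S → 6
  R → 4
  R → 4
  π[z,g](R) → 4
  (R ∪ π[z,g](R)) → 8
  (S ⋈[b=g] (R ∪ π[z,g](R))) → 10
  ρ[c/e]((S ⋈[b=g] (R ∪ π[z,g](R)))) → 10

== RESULT ==
c | b | d | z | g
2 | 9 | 4 | q | 9
2 | 9 | 4 | q | 9
2 | 9 | 4 | t | 9
2 | 9 | 4 | t | 9
5 | 4 | 3 | t | 4
5 | 4 | 3 | t | 4
8 | 9 | 3 | q | 9
8 | 9 | 3 | q | 9
8 | 9 | 3 | t | 9
8 | 9 | 3 | t | 9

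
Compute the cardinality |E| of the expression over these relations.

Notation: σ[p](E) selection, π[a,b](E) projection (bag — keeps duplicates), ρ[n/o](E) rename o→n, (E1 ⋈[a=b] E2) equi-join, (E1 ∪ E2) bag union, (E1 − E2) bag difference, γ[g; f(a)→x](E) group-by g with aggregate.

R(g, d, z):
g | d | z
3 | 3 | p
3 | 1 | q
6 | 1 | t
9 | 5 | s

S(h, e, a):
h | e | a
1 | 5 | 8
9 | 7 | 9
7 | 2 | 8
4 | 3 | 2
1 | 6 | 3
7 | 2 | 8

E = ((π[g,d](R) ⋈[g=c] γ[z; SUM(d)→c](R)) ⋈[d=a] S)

Per-node cardinality:
  R → 4
  π[g,d](R) → 4
  R → 4
  γ[z; SUM(d)→c](R) → 4
  (π[g,d](R) ⋈[g=c] γ[z; SUM(d)→c](R)) → 2
  S → 6
  ((π[g,d](R) ⋈[g=c] γ[z; SUM(d)→c](R)) ⋈[d=a] S) → 1

|E| = 1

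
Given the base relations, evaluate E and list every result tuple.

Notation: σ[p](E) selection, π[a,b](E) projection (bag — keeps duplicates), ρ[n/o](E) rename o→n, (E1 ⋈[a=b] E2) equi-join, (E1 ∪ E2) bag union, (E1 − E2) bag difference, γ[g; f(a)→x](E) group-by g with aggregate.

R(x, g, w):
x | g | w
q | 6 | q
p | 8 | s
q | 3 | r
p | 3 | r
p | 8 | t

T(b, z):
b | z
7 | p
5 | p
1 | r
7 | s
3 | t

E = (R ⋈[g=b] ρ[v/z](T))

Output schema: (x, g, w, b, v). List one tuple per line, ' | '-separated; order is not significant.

Subexpression sizes:
  R → 5
  T → 5
  ρ[v/z](T) → 5
  (R ⋈[g=b] ρ[v/z](T)) → 2

== RESULT ==
x | g | w | b | v
p | 3 | r | 3 | t
q | 3 | r | 3 | t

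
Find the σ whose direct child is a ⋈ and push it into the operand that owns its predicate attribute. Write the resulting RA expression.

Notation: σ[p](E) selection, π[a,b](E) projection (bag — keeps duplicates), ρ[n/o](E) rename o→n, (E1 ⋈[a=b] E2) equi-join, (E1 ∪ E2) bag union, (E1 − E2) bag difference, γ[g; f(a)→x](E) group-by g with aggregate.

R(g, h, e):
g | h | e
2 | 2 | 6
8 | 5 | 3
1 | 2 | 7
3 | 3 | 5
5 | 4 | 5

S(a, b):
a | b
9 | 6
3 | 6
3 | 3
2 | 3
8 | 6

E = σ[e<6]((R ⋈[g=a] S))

σ filters on e, owned by the left side.
E' = (σ[e<6](R) ⋈[g=a] S)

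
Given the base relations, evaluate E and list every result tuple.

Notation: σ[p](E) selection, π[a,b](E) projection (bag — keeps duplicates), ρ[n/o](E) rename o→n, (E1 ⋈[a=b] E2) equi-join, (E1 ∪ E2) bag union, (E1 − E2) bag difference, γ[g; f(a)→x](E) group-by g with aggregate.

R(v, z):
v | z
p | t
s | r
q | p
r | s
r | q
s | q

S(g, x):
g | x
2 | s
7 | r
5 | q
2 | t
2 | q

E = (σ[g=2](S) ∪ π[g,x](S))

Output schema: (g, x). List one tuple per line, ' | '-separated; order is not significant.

Per-node cardinality:
  S → 5
  σ[g=2](S) → 3
  S → 5
  π[g,x](S) → 5
  (σ[g=2](S) ∪ π[g,x](S)) → 8

== RESULT ==
g | x
2 | q
2 | q
2 | s
2 | s
2 | t
2 | t
5 | q
7 | r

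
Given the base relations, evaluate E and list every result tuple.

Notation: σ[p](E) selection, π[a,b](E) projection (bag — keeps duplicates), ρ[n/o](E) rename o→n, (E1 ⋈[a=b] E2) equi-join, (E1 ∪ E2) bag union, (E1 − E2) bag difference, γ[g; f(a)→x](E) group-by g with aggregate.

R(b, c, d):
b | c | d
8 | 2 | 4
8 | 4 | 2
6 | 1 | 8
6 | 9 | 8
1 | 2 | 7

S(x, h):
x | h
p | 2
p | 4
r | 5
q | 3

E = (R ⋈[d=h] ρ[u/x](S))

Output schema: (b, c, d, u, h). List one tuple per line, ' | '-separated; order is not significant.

Stepwise |·|:
  R → 5
  S → 4
  ρ[u/x](S) → 4
  (R ⋈[d=h] ρ[u/x](S)) → 2

== RESULT ==
b | c | d | u | h
8 | 2 | 4 | p | 4
8 | 4 | 2 | p | 2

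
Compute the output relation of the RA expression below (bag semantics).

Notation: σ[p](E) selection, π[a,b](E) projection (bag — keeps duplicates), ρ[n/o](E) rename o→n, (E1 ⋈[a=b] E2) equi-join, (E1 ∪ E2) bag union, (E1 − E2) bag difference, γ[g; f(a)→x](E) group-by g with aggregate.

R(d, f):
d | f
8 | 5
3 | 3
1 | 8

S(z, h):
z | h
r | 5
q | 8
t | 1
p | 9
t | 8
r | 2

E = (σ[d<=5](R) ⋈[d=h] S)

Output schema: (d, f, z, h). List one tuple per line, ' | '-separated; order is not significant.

Row counts bottom-up:
  R → 3
  σ[d<=5](R) → 2
  S → 6
  (σ[d<=5](R) ⋈[d=h] S) → 1

== RESULT ==
d | f | z | h
1 | 8 | t | 1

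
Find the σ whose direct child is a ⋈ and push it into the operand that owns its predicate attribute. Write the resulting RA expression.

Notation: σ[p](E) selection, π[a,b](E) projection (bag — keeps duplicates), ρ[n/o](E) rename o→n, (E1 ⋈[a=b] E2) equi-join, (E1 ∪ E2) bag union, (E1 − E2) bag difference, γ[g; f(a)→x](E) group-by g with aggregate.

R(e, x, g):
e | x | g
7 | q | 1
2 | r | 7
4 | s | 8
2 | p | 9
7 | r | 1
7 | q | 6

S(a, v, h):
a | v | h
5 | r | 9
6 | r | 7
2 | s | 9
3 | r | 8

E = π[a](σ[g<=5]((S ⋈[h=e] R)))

σ filters on g, owned by the right side.
E' = π[a]((S ⋈[h=e] σ[g<=5](R)))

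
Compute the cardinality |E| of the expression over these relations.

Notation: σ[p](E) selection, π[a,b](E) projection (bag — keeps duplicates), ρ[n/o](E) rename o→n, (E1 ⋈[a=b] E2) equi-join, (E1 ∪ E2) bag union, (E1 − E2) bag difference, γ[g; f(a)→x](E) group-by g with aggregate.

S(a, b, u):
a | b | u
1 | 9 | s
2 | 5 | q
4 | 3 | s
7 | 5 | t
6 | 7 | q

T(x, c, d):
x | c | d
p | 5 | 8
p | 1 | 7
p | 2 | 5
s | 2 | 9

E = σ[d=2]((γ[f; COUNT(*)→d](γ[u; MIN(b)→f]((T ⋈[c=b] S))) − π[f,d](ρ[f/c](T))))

Stepwise |·|:
  T → 4
  S → 5
  (T ⋈[c=b] S) → 2
  γ[u; MIN(b)→f]((T ⋈[c=b] S)) → 2
  γ[f; COUNT(*)→d](γ[u; MIN(b)→f]((T ⋈[c=b] S))) → 1
  T → 4
  ρ[f/c](T) → 4
  π[f,d](ρ[f/c](T)) → 4
  (γ[f; COUNT(*)→d](γ[u; MIN(b)→f]((T ⋈[c=b] S))) − π[f,d](ρ[f/c](T))) → 1
  σ[d=2]((γ[f; COUNT(*)→d](γ[u; MIN(b)→f]((T ⋈[c=b] S))) − π[f,d](ρ[f/c](T)))) → 1

|E| = 1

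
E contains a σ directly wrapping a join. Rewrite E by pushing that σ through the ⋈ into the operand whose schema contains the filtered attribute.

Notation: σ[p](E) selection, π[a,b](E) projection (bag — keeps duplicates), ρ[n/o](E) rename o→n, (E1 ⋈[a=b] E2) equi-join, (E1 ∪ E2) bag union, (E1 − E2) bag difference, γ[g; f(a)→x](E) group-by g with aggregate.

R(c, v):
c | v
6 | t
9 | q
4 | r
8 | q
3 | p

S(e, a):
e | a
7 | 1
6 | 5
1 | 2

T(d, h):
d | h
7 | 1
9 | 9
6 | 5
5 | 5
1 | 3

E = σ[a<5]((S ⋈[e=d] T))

σ filters on a, owned by the left side.
E' = (σ[a<5](S) ⋈[e=d] T)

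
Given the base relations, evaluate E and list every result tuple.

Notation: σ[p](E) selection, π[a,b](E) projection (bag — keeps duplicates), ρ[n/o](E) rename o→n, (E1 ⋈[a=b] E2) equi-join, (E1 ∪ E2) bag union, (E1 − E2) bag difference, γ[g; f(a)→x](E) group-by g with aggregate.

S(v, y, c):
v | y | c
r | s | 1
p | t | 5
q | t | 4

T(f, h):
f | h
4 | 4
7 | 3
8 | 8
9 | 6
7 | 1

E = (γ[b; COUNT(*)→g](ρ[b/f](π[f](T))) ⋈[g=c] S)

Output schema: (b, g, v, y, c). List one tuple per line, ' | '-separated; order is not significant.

Row counts bottom-up:
  T → 5
  π[f](T) → 5
  ρ[b/f](π[f](T)) → 5
  γ[b; COUNT(*)→g](ρ[b/f](π[f](T))) → 4
  S → 3
  (γ[b; COUNT(*)→g](ρ[b/f](π[f](T))) ⋈[g=c] S) → 3

== RESULT ==
b | g | v | y | c
4 | 1 | r | s | 1
8 | 1 | r | s | 1
9 | 1 | r | s | 1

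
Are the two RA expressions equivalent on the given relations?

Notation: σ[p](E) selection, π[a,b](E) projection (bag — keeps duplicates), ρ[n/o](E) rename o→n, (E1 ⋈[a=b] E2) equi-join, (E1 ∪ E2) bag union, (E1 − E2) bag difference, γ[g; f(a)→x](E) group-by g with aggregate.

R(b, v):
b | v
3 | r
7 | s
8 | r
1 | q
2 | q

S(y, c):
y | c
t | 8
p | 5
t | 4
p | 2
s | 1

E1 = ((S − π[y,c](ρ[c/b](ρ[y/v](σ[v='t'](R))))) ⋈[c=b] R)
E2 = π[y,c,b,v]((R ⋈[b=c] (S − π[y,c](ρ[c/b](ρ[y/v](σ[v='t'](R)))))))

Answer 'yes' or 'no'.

E1 subexpression sizes:
  S → 5
  R → 5
  σ[v='t'](R) → 0
  ρ[y/v](σ[v='t'](R)) → 0
  ρ[c/b](ρ[y/v](σ[v='t'](R))) → 0
  π[y,c](ρ[c/b](ρ[y/v](σ[v='t'](R)))) → 0
  (S − π[y,c](ρ[c/b](ρ[y/v](σ[v='t'](R))))) → 5
  R → 5
  ((S − π[y,c](ρ[c/b](ρ[y/v](σ[v='t'](R))))) ⋈[c=b] R) → 3
E2 subexpression sizes:
  R → 5
  S → 5
  R → 5
  σ[v='t'](R) → 0
  ρ[y/v](σ[v='t'](R)) → 0
  ρ[c/b](ρ[y/v](σ[v='t'](R))) → 0
  π[y,c](ρ[c/b](ρ[y/v](σ[v='t'](R)))) → 0
  (S − π[y,c](ρ[c/b](ρ[y/v](σ[v='t'](R))))) → 5
  (R ⋈[b=c] (S − π[y,c](ρ[c/b](ρ[y/v](σ[v='t'](R)))))) → 3
  π[y,c,b,v]((R ⋈[b=c] (S − π[y,c](ρ[c/b](ρ[y/v](σ[v='t'](R))))))) → 3

E1 and E2 produce the same multiset:
y | c | b | v
p | 2 | 2 | q
s | 1 | 1 | q
t | 8 | 8 | r

yes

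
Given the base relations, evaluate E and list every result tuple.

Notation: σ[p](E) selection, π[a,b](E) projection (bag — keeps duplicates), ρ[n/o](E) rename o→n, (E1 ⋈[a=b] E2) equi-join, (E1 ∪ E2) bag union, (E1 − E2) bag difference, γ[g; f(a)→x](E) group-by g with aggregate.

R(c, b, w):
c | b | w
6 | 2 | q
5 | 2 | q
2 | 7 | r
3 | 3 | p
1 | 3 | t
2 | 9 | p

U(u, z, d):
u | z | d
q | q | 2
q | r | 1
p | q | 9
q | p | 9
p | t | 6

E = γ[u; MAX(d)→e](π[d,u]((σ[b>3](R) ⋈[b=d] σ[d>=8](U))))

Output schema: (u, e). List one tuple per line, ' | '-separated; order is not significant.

Stepwise |·|:
  R → 6
  σ[b>3](R) → 2
  U → 5
  σ[d>=8](U) → 2
  (σ[b>3](R) ⋈[b=d] σ[d>=8](U)) → 2
  π[d,u]((σ[b>3](R) ⋈[b=d] σ[d>=8](U))) → 2
  γ[u; MAX(d)→e](π[d,u]((σ[b>3](R) ⋈[b=d] σ[d>=8](U)))) → 2

== RESULT ==
u | e
p | 9
q | 9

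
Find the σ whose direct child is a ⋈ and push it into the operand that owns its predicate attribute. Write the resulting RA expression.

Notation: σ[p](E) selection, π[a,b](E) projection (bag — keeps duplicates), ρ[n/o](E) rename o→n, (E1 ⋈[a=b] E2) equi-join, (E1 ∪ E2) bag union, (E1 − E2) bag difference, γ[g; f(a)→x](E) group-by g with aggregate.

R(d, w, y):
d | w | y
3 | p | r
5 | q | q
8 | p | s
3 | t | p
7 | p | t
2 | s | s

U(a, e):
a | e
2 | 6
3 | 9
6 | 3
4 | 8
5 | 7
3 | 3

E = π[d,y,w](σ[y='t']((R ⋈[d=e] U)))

σ filters on y, owned by the left side.
E' = π[d,y,w]((σ[y='t'](R) ⋈[d=e] U))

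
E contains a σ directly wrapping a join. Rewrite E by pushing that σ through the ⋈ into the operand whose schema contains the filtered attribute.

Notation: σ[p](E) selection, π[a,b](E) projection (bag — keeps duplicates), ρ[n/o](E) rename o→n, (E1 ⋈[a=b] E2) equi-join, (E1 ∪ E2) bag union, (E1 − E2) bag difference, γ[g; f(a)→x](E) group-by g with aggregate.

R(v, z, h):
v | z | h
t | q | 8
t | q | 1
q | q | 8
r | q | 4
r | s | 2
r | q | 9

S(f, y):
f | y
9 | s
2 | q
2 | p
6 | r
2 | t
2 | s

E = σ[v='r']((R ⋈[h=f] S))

σ filters on v, owned by the left side.
E' = (σ[v='r'](R) ⋈[h=f] S)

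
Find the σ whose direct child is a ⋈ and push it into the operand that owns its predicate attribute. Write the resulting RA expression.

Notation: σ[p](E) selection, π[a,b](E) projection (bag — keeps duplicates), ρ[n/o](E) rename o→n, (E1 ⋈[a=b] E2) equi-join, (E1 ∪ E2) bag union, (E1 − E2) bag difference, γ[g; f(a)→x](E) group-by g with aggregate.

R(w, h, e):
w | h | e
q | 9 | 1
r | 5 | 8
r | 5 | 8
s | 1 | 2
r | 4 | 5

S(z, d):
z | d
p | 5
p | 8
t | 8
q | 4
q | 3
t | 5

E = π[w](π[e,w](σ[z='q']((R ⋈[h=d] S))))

σ filters on z, owned by the right side.
E' = π[w](π[e,w]((R ⋈[h=d] σ[z='q'](S))))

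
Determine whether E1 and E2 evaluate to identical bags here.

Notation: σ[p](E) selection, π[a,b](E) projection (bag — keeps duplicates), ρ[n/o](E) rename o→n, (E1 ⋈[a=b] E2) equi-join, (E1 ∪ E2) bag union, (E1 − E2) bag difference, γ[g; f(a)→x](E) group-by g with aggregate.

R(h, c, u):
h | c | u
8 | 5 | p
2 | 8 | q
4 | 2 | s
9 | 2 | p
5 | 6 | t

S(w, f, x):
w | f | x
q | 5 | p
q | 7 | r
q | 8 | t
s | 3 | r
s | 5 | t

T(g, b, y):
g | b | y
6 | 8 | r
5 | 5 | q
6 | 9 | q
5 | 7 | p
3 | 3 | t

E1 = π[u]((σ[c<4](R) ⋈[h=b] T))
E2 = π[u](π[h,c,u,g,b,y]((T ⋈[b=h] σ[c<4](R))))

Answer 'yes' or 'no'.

E1 row counts bottom-up:
  R → 5
  σ[c<4](R) → 2
  T → 5
  (σ[c<4](R) ⋈[h=b] T) → 1
  π[u]((σ[c<4](R) ⋈[h=b] T)) → 1
E2 row counts bottom-up:
  T → 5
  R → 5
  σ[c<4](R) → 2
  (T ⋈[b=h] σ[c<4](R)) → 1
  π[h,c,u,g,b,y]((T ⋈[b=h] σ[c<4](R))) → 1
  π[u](π[h,c,u,g,b,y]((T ⋈[b=h] σ[c<4](R)))) → 1

E1 and E2 produce the same multiset:
u
p

yes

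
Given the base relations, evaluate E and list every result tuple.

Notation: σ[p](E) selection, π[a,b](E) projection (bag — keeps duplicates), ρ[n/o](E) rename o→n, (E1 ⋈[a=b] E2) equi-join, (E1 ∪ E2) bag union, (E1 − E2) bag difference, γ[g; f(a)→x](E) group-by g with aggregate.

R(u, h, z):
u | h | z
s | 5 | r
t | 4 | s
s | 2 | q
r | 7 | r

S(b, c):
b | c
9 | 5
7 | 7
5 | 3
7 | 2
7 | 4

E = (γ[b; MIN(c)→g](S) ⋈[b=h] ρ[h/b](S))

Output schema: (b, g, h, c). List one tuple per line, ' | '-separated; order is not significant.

Row counts bottom-up:
  S → 5
  γ[b; MIN(c)→g](S) → 3
  S → 5
  ρ[h/b](S) → 5
  (γ[b; MIN(c)→g](S) ⋈[b=h] ρ[h/b](S)) → 5

== RESULT ==
b | g | h | c
5 | 3 | 5 | 3
7 | 2 | 7 | 2
7 | 2 | 7 | 4
7 | 2 | 7 | 7
9 | 5 | 9 | 5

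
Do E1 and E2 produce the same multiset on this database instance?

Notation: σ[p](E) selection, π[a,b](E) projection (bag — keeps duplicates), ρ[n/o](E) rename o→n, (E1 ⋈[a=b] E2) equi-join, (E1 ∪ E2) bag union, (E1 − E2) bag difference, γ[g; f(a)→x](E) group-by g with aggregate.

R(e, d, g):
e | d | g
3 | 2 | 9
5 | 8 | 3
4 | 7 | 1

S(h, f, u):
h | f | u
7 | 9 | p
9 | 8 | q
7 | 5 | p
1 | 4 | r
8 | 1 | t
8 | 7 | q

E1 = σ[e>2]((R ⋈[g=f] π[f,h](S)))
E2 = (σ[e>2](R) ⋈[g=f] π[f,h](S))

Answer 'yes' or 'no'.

E1 per-node cardinality:
  R → 3
  S → 6
  π[f,h](S) → 6
  (R ⋈[g=f] π[f,h](S)) → 2
  σ[e>2]((R ⋈[g=f] π[f,h](S))) → 2
E2 per-node cardinality:
  R → 3
  σ[e>2](R) → 3
  S → 6
  π[f,h](S) → 6
  (σ[e>2](R) ⋈[g=f] π[f,h](S)) → 2

E1 and E2 produce the same multiset:
e | d | g | f | h
3 | 2 | 9 | 9 | 7
4 | 7 | 1 | 1 | 8

yes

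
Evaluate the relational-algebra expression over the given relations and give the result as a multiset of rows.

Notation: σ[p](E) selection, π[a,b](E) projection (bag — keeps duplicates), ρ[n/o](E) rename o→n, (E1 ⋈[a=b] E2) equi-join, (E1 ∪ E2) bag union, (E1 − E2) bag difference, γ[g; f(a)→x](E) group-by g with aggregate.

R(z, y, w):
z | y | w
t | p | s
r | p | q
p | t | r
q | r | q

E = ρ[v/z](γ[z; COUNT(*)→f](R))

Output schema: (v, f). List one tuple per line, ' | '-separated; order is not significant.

Row counts bottom-up:
  R → 4
  γ[z; COUNT(*)→f](R) → 4
  ρ[v/z](γ[z; COUNT(*)→f](R)) → 4

== RESULT ==
v | f
p | 1
q | 1
r | 1
t | 1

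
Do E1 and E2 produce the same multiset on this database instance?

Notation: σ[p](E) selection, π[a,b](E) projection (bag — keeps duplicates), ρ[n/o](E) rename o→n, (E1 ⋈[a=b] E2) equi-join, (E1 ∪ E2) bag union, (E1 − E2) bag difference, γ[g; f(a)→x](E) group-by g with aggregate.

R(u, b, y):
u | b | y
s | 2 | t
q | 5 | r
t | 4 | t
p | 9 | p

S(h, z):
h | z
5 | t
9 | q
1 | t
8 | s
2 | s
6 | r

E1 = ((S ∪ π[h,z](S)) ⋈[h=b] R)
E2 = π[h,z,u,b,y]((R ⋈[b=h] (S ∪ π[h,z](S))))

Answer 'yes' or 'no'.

E1 subexpression sizes:
  S → 6
  S → 6
  π[h,z](S) → 6
  (S ∪ π[h,z](S)) → 12
  R → 4
  ((S ∪ π[h,z](S)) ⋈[h=b] R) → 6
E2 subexpression sizes:
  R → 4
  S → 6
  S → 6
  π[h,z](S) → 6
  (S ∪ π[h,z](S)) → 12
  (R ⋈[b=h] (S ∪ π[h,z](S))) → 6
  π[h,z,u,b,y]((R ⋈[b=h] (S ∪ π[h,z](S)))) → 6

E1 and E2 produce the same multiset:
h | z | u | b | y
2 | s | s | 2 | t
2 | s | s | 2 | t
5 | t | q | 5 | r
5 | t | q | 5 | r
9 | q | p | 9 | p
9 | q | p | 9 | p

yes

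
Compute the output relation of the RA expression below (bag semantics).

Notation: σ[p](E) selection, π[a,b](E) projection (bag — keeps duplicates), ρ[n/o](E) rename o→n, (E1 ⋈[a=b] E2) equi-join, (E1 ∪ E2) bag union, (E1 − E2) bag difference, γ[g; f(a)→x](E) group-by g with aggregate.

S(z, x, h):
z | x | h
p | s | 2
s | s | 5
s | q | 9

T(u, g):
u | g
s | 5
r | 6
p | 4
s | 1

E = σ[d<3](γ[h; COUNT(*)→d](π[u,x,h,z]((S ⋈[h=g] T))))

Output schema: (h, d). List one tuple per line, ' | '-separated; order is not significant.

Row counts bottom-up:
  S → 3
  T → 4
  (S ⋈[h=g] T) → 1
  π[u,x,h,z]((S ⋈[h=g] T)) → 1
  γ[h; COUNT(*)→d](π[u,x,h,z]((S ⋈[h=g] T))) → 1
  σ[d<3](γ[h; COUNT(*)→d](π[u,x,h,z]((S ⋈[h=g] T)))) → 1

== RESULT ==
h | d
5 | 1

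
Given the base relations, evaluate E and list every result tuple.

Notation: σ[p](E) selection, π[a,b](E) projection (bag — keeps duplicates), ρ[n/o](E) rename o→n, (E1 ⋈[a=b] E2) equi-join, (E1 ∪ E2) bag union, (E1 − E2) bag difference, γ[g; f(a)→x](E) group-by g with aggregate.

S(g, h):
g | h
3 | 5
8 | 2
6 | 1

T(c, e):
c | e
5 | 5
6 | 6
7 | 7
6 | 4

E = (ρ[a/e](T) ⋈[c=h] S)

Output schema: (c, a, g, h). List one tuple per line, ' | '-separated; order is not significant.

Per-node cardinality:
  T → 4
  ρ[a/e](T) → 4
  S → 3
  (ρ[a/e](T) ⋈[c=h] S) → 1

== RESULT ==
c | a | g | h
5 | 5 | 3 | 5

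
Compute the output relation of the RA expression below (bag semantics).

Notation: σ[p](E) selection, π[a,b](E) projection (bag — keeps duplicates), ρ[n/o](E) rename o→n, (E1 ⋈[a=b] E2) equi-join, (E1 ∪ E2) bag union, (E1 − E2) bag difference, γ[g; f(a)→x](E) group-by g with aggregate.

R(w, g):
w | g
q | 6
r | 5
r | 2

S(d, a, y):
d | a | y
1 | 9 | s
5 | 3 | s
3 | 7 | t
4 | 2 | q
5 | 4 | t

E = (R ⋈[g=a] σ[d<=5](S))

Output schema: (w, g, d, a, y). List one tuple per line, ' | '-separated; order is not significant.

Row counts bottom-up:
  R → 3
  S → 5
  σ[d<=5](S) → 5
  (R ⋈[g=a] σ[d<=5](S)) → 1

== RESULT ==
w | g | d | a | y
r | 2 | 4 | 2 | q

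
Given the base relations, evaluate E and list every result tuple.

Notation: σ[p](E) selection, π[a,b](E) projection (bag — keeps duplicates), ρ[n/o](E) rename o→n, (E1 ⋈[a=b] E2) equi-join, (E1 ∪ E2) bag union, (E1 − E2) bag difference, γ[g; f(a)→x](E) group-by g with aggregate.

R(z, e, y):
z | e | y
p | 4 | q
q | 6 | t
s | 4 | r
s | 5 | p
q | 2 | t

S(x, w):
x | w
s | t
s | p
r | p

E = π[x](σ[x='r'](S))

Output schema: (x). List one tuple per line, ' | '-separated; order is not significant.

Row counts bottom-up:
  S → 3
  σ[x='r'](S) → 1
  π[x](σ[x='r'](S)) → 1

== RESULT ==
x
r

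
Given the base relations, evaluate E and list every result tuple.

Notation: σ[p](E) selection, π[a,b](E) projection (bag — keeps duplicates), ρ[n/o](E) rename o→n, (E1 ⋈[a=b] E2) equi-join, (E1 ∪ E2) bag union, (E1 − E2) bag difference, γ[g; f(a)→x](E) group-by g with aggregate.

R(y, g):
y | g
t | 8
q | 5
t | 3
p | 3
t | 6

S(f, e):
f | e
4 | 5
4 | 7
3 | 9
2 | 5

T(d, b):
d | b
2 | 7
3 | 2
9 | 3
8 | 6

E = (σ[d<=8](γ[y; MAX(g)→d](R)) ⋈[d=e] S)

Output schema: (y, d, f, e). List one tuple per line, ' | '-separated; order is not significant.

Per-node cardinality:
  R → 5
  γ[y; MAX(g)→d](R) → 3
  σ[d<=8](γ[y; MAX(g)→d](R)) → 3
  S → 4
  (σ[d<=8](γ[y; MAX(g)→d](R)) ⋈[d=e] S) → 2

== RESULT ==
y | d | f | e
q | 5 | 2 | 5
q | 5 | 4 | 5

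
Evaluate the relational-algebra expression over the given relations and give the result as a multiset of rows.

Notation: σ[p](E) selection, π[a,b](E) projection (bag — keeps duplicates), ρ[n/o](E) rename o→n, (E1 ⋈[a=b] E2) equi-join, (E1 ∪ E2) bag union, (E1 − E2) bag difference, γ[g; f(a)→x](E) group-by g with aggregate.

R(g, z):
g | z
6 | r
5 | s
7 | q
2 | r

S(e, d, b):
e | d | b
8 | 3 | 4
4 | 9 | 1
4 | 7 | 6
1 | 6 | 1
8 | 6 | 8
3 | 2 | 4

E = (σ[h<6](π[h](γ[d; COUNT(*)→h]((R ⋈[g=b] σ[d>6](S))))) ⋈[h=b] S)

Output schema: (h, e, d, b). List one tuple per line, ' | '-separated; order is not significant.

Stepwise |·|:
  R → 4
  S → 6
  σ[d>6](S) → 2
  (R ⋈[g=b] σ[d>6](S)) → 1
  γ[d; COUNT(*)→h]((R ⋈[g=b] σ[d>6](S))) → 1
  π[h](γ[d; COUNT(*)→h]((R ⋈[g=b] σ[d>6](S)))) → 1
  σ[h<6](π[h](γ[d; COUNT(*)→h]((R ⋈[g=b] σ[d>6](S))))) → 1
  S → 6
  (σ[h<6](π[h](γ[d; COUNT(*)→h]((R ⋈[g=b] σ[d>6](S))))) ⋈[h=b] S) → 2

== RESULT ==
h | e | d | b
1 | 1 | 6 | 1
1 | 4 | 9 | 1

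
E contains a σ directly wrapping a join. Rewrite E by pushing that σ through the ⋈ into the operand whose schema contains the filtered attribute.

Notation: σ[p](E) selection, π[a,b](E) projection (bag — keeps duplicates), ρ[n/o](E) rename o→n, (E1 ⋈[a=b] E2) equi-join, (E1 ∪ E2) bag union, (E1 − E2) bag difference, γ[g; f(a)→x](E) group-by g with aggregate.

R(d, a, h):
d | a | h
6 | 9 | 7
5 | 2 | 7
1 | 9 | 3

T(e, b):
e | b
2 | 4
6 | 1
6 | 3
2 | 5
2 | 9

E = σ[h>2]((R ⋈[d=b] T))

σ filters on h, owned by the left side.
E' = (σ[h>2](R) ⋈[d=b] T)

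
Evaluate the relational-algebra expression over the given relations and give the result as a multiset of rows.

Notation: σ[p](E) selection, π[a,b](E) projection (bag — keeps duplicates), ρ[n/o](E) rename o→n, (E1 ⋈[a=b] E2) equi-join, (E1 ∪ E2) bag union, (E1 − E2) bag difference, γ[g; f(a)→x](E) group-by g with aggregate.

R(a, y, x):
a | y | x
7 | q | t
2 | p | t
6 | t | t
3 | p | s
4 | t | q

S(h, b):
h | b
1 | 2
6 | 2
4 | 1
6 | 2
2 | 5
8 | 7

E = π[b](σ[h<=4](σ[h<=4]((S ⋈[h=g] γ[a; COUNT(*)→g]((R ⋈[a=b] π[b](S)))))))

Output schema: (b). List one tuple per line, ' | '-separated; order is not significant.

Subexpression sizes:
  S → 6
  R → 5
  S → 6
  π[b](S) → 6
  (R ⋈[a=b] π[b](S)) → 4
  γ[a; COUNT(*)→g]((R ⋈[a=b] π[b](S))) → 2
  (S ⋈[h=g] γ[a; COUNT(*)→g]((R ⋈[a=b] π[b](S)))) → 1
  σ[h<=4]((S ⋈[h=g] γ[a; COUNT(*)→g]((R ⋈[a=b] π[b](S))))) → 1
  σ[h<=4](σ[h<=4]((S ⋈[h=g] γ[a; COUNT(*)→g]((R ⋈[a=b] π[b](S)))))) → 1
  π[b](σ[h<=4](σ[h<=4]((S ⋈[h=g] γ[a; COUNT(*)→g]((R ⋈[a=b] π[b](S))))))) → 1

== RESULT ==
b
2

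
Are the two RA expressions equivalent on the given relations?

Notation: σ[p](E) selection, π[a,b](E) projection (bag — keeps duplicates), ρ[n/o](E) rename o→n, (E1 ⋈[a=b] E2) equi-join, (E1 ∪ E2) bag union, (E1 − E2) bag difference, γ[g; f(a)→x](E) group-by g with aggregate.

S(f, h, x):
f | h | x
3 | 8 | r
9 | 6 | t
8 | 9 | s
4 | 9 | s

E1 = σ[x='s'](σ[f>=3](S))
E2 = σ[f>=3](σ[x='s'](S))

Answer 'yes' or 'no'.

E1 stepwise |·|:
  S → 4
  σ[f>=3](S) → 4
  σ[x='s'](σ[f>=3](S)) → 2
E2 stepwise |·|:
  S → 4
  σ[x='s'](S) → 2
  σ[f>=3](σ[x='s'](S)) → 2

E1 and E2 produce the same multiset:
f | h | x
4 | 9 | s
8 | 9 | s

yes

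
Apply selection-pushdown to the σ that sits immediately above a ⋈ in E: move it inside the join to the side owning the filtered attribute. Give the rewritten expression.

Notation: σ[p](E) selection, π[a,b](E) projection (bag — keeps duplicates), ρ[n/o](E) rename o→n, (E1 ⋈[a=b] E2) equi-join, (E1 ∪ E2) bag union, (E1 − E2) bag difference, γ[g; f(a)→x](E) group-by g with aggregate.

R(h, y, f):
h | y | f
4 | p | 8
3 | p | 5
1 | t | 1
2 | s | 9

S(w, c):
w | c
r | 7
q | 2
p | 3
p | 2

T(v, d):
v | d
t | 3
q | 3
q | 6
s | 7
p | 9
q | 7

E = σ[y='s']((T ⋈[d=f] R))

σ filters on y, owned by the right side.
E' = (T ⋈[d=f] σ[y='s'](R))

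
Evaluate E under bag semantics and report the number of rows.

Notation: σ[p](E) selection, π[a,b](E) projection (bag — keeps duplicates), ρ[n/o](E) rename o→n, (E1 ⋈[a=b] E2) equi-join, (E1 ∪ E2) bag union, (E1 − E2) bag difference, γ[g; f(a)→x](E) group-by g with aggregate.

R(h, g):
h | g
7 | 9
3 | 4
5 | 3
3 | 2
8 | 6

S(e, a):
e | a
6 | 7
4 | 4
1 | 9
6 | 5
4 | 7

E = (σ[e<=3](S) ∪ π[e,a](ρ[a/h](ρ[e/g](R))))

Per-node cardinality:
  S → 5
  σ[e<=3](S) → 1
  R → 5
  ρ[e/g](R) → 5
  ρ[a/h](ρ[e/g](R)) → 5
  π[e,a](ρ[a/h](ρ[e/g](R))) → 5
  (σ[e<=3](S) ∪ π[e,a](ρ[a/h](ρ[e/g](R)))) → 6

|E| = 6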